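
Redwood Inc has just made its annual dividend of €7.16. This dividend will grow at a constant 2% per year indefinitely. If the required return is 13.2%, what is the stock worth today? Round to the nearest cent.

€65.21

D₁ = D₀ × (1 + g) = €7.16 × 1.02 = €7.3032
Growing perpetuity: P = D₁ / (r − g) = €7.3032 / (0.132 − 0.02) = €65.21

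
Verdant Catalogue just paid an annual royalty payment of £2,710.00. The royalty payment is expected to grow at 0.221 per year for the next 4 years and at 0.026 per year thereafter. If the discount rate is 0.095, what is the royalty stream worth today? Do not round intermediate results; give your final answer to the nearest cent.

£76636.25

D_1 = 3308.91000
D_2 = 4040.17911
D_3 = 4933.05869
D_4 = 6023.26466
Terminal value at year 4: TV = D_4×(1+g_2)/(r−g_2) = 6179.86955/0.069 = 89563.32675
P_0 = D_1/(1+r)^1 + D_2/(1+r)^2 + D_3/(1+r)^3 + D_4/(1+r)^4 + TV/(1+r)^4
    = 3021.83562 + 3369.55369 + 3757.28315 + 4189.62806 + 62297.94773 = 76636.24825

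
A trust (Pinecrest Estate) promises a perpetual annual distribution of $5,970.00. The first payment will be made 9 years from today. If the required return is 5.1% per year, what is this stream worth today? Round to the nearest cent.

$78628.94

Value at end of year 8: C / r = $5,970.00 / 0.051 = $117,058.8235
Discount to today: PV = $117,058.8235 / (1 + 0.051)^8 = $117,058.8235 / 1.488750 = $78,628.94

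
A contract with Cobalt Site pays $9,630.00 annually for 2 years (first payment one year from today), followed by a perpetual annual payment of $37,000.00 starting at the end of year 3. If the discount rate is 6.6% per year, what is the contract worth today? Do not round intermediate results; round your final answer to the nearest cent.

PV of 2-year annuity: $9,630.00 × [1 − (1+0.066)^−2] / 0.066 = 17508.22806
Perpetuity value at year 2: $37,000.00 / 0.066 = 560606.06061
PV of perpetuity: 560606.06061 / (1+0.066)^2 = 493336.64856
Total PV = 17508.22806 + 493336.64856 = 510844.87661

$510844.88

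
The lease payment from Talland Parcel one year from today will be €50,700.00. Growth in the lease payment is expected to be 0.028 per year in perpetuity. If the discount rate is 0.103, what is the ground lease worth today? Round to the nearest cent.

€676000.00

Growing perpetuity: P = D₁ / (r − g) = €50,700.0000 / (0.103 − 0.028) = €676,000.00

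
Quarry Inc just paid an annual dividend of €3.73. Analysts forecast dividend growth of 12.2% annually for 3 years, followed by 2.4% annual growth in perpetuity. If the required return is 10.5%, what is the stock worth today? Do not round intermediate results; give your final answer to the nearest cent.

€60.90

D_1 = 4.18506
D_2 = 4.69564
D_3 = 5.26851
Terminal value at year 3: TV = D_3×(1+g_2)/(r−g_2) = 5.39495/0.081 = 66.60431
P_0 = D_1/(1+r)^1 + D_2/(1+r)^2 + D_3/(1+r)^3 + TV/(1+r)^3
    = 3.78738 + 3.84565 + 3.90482 + 49.36459 = 60.90244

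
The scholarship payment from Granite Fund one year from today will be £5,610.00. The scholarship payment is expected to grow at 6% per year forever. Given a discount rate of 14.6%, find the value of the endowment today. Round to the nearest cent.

Growing perpetuity: P = D₁ / (r − g) = £5,610.0000 / (0.146 − 0.06) = £65,232.56

£65232.56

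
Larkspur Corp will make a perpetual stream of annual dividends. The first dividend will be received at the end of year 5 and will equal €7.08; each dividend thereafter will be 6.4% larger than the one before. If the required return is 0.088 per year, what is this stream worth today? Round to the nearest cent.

Value at end of year 4: C₁ / (r − g) = €7.08 / (0.088 − 0.064) = €295.0000
Discount to today: PV = €295.0000 / (1 + 0.088)^4 = €295.0000 / 1.401250 = €210.53

€210.53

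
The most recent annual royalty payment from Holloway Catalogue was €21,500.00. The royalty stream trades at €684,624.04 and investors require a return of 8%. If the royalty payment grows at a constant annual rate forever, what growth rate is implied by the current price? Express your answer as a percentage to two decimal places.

P = D₀(1+g)/(r−g) ⇒ P(r−g) = D₀(1+g) ⇒ g(P+D₀) = P·r − D₀
g = (P·r − D₀)/(P + D₀) = (€684,624.04×0.08 − €21,500.00) / (€684,624.04 + €21,500.00) = 0.047116

4.71%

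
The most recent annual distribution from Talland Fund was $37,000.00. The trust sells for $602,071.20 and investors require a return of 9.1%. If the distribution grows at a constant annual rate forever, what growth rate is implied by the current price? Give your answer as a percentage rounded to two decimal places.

P = D₀(1+g)/(r−g) ⇒ P(r−g) = D₀(1+g) ⇒ g(P+D₀) = P·r − D₀
g = (P·r − D₀)/(P + D₀) = ($602,071.20×0.091 − $37,000.00) / ($602,071.20 + $37,000.00) = 0.027835

2.78%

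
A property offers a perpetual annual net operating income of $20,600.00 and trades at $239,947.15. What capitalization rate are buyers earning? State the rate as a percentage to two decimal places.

8.59%

P = C/r ⇒ r = C/P = $20,600.00/$239,947.15 = 0.085852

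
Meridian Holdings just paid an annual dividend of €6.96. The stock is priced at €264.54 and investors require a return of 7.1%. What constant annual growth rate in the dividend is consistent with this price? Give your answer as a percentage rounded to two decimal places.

4.35%

P = D₀(1+g)/(r−g) ⇒ P(r−g) = D₀(1+g) ⇒ g(P+D₀) = P·r − D₀
g = (P·r − D₀)/(P + D₀) = (€264.54×0.071 − €6.96) / (€264.54 + €6.96) = 0.043545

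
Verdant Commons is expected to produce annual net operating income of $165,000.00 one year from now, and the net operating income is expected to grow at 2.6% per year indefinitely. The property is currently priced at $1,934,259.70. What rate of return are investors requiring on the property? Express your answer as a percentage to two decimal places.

11.13%

P = D₁/(r − g) ⇒ r = D₁/P + g = $165,000.0000/$1,934,259.70 + 0.026 = 0.085304 + 0.026 = 0.111304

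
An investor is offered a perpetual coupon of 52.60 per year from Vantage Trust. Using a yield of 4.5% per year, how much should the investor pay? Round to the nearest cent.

Level perpetuity: PV = C / r = 52.60 / 0.045 = 1,168.89

1168.89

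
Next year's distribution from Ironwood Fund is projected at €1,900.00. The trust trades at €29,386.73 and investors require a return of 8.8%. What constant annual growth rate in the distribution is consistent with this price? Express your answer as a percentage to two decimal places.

P = D₁/(r−g) ⇒ g = r − D₁/P = 0.088 − €1,900.00/€29,386.73 = 0.023345

2.33%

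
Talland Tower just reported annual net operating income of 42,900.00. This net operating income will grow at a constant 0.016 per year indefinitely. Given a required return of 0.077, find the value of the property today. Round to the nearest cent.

D₁ = D₀ × (1 + g) = 42,900.00 × 1.016 = 43,586.4000
Growing perpetuity: P = D₁ / (r − g) = 43,586.4000 / (0.077 − 0.016) = 714,531.15

714531.15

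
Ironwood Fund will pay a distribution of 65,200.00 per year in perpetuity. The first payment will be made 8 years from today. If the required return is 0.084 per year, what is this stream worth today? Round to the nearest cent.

Value at end of year 7: C / r = 65,200.00 / 0.084 = 776,190.4762
Discount to today: PV = 776,190.4762 / (1 + 0.084)^7 = 776,190.4762 / 1.758754 = 441,329.88

441329.88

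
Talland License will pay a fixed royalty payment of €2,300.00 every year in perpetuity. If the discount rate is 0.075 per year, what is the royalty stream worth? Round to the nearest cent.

€30666.67

Level perpetuity: PV = C / r = €2,300.00 / 0.075 = €30,666.67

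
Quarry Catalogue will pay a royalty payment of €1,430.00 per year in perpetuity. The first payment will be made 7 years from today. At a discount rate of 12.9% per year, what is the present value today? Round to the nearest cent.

€5352.82

Value at end of year 6: C / r = €1,430.00 / 0.129 = €11,085.2713
Discount to today: PV = €11,085.2713 / (1 + 0.129)^6 = €11,085.2713 / 2.070922 = €5,352.82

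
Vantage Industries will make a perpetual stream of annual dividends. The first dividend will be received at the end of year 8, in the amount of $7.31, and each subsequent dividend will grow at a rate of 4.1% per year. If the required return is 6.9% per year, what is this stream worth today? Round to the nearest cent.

$163.65

Value at end of year 7: C₁ / (r − g) = $7.31 / (0.069 − 0.041) = $261.0714
Discount to today: PV = $261.0714 / (1 + 0.069)^7 = $261.0714 / 1.595306 = $163.65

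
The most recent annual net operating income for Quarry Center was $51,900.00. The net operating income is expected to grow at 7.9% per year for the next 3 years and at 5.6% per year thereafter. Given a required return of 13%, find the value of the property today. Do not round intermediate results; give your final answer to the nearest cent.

$786869.01

D_1 = 56000.10000
D_2 = 60424.10790
D_3 = 65197.61242
Terminal value at year 3: TV = D_3×(1+g_2)/(r−g_2) = 68848.67872/0.074 = 930387.55027
P_0 = D_1/(1+r)^1 + D_2/(1+r)^2 + D_3/(1+r)^3 + TV/(1+r)^3
    = 49557.61062 + 47320.93970 + 45185.21587 + 644805.24269 = 786869.00888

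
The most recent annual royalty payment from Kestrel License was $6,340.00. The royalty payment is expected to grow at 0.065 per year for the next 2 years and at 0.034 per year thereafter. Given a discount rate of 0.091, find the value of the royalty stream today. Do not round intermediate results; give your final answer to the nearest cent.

D_1 = 6752.10000
D_2 = 7190.98650
Terminal value at year 2: TV = D_2×(1+g_2)/(r−g_2) = 7435.48004/0.057 = 130447.01826
P_0 = D_1/(1+r)^1 + D_2/(1+r)^2 + TV/(1+r)^2
    = 6188.90926 + 6041.41921 + 109593.46429 = 121823.79275

$121823.79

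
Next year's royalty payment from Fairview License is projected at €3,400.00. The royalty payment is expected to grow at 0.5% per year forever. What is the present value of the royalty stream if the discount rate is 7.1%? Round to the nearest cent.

Growing perpetuity: P = D₁ / (r − g) = €3,400.0000 / (0.071 − 0.005) = €51,515.15

€51515.15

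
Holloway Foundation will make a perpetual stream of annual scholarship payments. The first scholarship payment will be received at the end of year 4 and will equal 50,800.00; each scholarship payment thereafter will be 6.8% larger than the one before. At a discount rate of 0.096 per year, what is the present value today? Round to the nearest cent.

1378078.69

Value at end of year 3: C₁ / (r − g) = 50,800.00 / (0.096 − 0.068) = 1,814,285.7143
Discount to today: PV = 1,814,285.7143 / (1 + 0.096)^3 = 1,814,285.7143 / 1.316533 = 1,378,078.69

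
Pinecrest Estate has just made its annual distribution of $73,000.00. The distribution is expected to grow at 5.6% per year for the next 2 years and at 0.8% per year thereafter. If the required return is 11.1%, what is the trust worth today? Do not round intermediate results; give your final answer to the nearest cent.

$780762.47

D_1 = 77088.00000
D_2 = 81404.92800
Terminal value at year 2: TV = D_2×(1+g_2)/(r−g_2) = 82056.16742/0.103 = 796661.81965
P_0 = D_1/(1+r)^1 + D_2/(1+r)^2 + TV/(1+r)^2
    = 69386.13861 + 65951.18126 + 645425.15249 = 780762.47236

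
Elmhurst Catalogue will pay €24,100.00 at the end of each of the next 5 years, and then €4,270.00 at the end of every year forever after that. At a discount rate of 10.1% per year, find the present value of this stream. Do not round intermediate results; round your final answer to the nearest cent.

€117256.89

PV of 5-year annuity: €24,100.00 × [1 − (1+0.101)^−5] / 0.101 = 91125.05058
Perpetuity value at year 5: €4,270.00 / 0.101 = 42277.22772
PV of perpetuity: 42277.22772 / (1+0.101)^5 = 26131.83494
Total PV = 91125.05058 + 26131.83494 = 117256.88553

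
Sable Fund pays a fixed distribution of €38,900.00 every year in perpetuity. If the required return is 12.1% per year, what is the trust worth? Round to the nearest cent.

€321487.60

Level perpetuity: PV = C / r = €38,900.00 / 0.121 = €321,487.60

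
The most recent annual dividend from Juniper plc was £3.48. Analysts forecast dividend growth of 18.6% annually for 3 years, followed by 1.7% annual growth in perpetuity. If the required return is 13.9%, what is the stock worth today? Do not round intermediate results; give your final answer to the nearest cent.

D_1 = 4.12728
D_2 = 4.89495
D_3 = 5.80542
Terminal value at year 3: TV = D_3×(1+g_2)/(r−g_2) = 5.90411/0.122 = 48.39432
P_0 = D_1/(1+r)^1 + D_2/(1+r)^2 + D_3/(1+r)^3 + TV/(1+r)^3
    = 3.62360 + 3.77312 + 3.92882 + 32.75090 = 44.07645

£44.08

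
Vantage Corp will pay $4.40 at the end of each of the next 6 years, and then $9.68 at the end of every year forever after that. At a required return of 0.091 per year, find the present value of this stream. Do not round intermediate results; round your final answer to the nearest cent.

$82.76

PV of 6-year annuity: $4.40 × [1 − (1+0.091)^−6] / 0.091 = 19.67933
Perpetuity value at year 6: $9.68 / 0.091 = 106.37363
PV of perpetuity: 106.37363 / (1+0.091)^6 = 63.07910
Total PV = 19.67933 + 63.07910 = 82.75843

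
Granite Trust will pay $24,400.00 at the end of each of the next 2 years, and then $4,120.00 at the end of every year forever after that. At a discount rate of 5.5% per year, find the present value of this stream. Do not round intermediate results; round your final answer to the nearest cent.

PV of 2-year annuity: $24,400.00 × [1 − (1+0.055)^−2] / 0.055 = 45050.20103
Perpetuity value at year 2: $4,120.00 / 0.055 = 74909.09091
PV of perpetuity: 74909.09091 / (1+0.055)^2 = 67302.25369
Total PV = 45050.20103 + 67302.25369 = 112352.45471

$112352.45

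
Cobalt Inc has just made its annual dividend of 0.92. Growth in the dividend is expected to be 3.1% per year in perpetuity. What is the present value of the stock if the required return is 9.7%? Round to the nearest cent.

D₁ = D₀ × (1 + g) = 0.92 × 1.031 = 0.9485
Growing perpetuity: P = D₁ / (r − g) = 0.9485 / (0.097 − 0.031) = 14.37

14.37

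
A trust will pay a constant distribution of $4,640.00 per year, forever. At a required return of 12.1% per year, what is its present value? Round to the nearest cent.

$38347.11

Level perpetuity: PV = C / r = $4,640.00 / 0.121 = $38,347.11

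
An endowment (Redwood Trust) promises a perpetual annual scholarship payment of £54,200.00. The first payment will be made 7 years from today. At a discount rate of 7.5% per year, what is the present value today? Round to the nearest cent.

Value at end of year 6: C / r = £54,200.00 / 0.075 = £722,666.6667
Discount to today: PV = £722,666.6667 / (1 + 0.075)^6 = £722,666.6667 / 1.543302 = £468,260.19

£468260.19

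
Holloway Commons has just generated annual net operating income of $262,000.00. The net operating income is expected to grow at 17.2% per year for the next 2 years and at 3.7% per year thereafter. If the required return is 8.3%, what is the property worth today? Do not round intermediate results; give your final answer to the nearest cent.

D_1 = 307064.00000
D_2 = 359879.00800
Terminal value at year 2: TV = D_2×(1+g_2)/(r−g_2) = 373194.53130/0.046 = 8112924.59339
P_0 = D_1/(1+r)^1 + D_2/(1+r)^2 + TV/(1+r)^2
    = 283530.93259 + 306831.25854 + 6917043.80670 = 7507405.99783

$7507406.00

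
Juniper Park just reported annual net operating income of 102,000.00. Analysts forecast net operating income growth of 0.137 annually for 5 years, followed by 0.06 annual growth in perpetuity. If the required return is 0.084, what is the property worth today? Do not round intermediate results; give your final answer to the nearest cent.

6309268.41

D_1 = 115974.00000
D_2 = 131862.43800
D_3 = 149927.59201
D_4 = 170467.67211
D_5 = 193821.74319
Terminal value at year 5: TV = D_5×(1+g_2)/(r−g_2) = 205451.04778/0.024 = 8560460.32423
P_0 = D_1/(1+r)^1 + D_2/(1+r)^2 + D_3/(1+r)^3 + D_4/(1+r)^4 + D_5/(1+r)^5 + TV/(1+r)^5
    = 106987.08487 + 112218.00323 + 117704.67682 + 123459.61028 + 129495.91964 + 5719403.11725 = 6309268.41207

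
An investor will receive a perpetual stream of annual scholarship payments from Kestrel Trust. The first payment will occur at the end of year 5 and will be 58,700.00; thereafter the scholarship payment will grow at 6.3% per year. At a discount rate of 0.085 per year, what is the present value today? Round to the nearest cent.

1925291.39

Value at end of year 4: C₁ / (r − g) = 58,700.00 / (0.085 − 0.063) = 2,668,181.8182
Discount to today: PV = 2,668,181.8182 / (1 + 0.085)^4 = 2,668,181.8182 / 1.385859 = 1,925,291.39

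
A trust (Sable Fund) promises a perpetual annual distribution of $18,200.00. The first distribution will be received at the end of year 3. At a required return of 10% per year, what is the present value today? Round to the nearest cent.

Value at end of year 2: C / r = $18,200.00 / 0.1 = $182,000.0000
Discount to today: PV = $182,000.0000 / (1 + 0.1)^2 = $182,000.0000 / 1.210000 = $150,413.22

$150413.22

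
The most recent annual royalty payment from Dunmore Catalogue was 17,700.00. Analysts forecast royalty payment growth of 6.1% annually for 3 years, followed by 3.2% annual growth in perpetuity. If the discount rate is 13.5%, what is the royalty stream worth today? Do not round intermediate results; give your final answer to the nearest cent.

191340.61

D_1 = 18779.70000
D_2 = 19925.26170
D_3 = 21140.70266
Terminal value at year 3: TV = D_3×(1+g_2)/(r−g_2) = 21817.20515/0.103 = 211817.52572
P_0 = D_1/(1+r)^1 + D_2/(1+r)^2 + D_3/(1+r)^3 + TV/(1+r)^3
    = 16545.99119 + 15467.22172 + 14458.78612 + 144868.61432 = 191340.61334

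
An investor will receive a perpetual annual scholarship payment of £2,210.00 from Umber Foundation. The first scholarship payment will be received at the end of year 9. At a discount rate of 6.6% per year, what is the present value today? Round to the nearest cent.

Value at end of year 8: C / r = £2,210.00 / 0.066 = £33,484.8485
Discount to today: PV = £33,484.8485 / (1 + 0.066)^8 = £33,484.8485 / 1.667468 = £20,081.25

£20081.25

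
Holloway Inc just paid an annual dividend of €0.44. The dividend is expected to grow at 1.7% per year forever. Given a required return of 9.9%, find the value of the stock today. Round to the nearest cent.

D₁ = D₀ × (1 + g) = €0.44 × 1.017 = €0.4475
Growing perpetuity: P = D₁ / (r − g) = €0.4475 / (0.099 − 0.017) = €5.46

€5.46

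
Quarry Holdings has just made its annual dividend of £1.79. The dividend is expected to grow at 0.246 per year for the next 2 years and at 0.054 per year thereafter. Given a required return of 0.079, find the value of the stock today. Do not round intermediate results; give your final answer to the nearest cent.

£105.09

D_1 = 2.23034
D_2 = 2.77900
Terminal value at year 2: TV = D_2×(1+g_2)/(r−g_2) = 2.92907/0.025 = 117.16279
P_0 = D_1/(1+r)^1 + D_2/(1+r)^2 + TV/(1+r)^2
    = 2.06704 + 2.38697 + 100.63449 = 105.08849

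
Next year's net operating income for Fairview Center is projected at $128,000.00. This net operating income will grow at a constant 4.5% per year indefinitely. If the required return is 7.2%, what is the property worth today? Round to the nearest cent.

Growing perpetuity: P = D₁ / (r − g) = $128,000.0000 / (0.072 − 0.045) = $4,740,740.74

$4740740.74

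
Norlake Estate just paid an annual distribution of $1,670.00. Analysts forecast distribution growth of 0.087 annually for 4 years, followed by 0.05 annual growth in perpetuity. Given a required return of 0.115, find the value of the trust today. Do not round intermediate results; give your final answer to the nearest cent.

$30638.54

D_1 = 1815.29000
D_2 = 1973.22023
D_3 = 2144.89039
D_4 = 2331.49585
Terminal value at year 4: TV = D_4×(1+g_2)/(r−g_2) = 2448.07065/0.065 = 37662.62533
P_0 = D_1/(1+r)^1 + D_2/(1+r)^2 + D_3/(1+r)^3 + D_4/(1+r)^4 + TV/(1+r)^4
    = 1628.06278 + 1587.17869 + 1547.32129 + 1508.46479 + 24367.50817 = 30638.53573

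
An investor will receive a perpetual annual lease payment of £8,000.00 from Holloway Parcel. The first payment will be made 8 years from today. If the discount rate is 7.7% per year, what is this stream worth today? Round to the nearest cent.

Value at end of year 7: C / r = £8,000.00 / 0.077 = £103,896.1039
Discount to today: PV = £103,896.1039 / (1 + 0.077)^7 = £103,896.1039 / 1.680776 = £61,814.35

£61814.35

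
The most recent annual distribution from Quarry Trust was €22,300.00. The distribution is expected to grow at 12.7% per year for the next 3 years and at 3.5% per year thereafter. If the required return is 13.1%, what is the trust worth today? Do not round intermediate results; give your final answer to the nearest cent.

€304307.90

D_1 = 25132.10000
D_2 = 28323.87670
D_3 = 31921.00904
Terminal value at year 3: TV = D_3×(1+g_2)/(r−g_2) = 33038.24436/0.096 = 344148.37872
P_0 = D_1/(1+r)^1 + D_2/(1+r)^2 + D_3/(1+r)^3 + TV/(1+r)^3
    = 22221.13174 + 22142.54242 + 22064.23104 + 237879.99087 = 304307.89607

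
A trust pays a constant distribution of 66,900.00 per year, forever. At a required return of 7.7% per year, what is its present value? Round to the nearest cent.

868831.17

Level perpetuity: PV = C / r = 66,900.00 / 0.077 = 868,831.17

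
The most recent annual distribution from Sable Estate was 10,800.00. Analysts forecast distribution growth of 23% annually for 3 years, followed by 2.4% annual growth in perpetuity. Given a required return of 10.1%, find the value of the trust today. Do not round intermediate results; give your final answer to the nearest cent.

D_1 = 13284.00000
D_2 = 16339.32000
D_3 = 20097.36360
Terminal value at year 3: TV = D_3×(1+g_2)/(r−g_2) = 20579.70033/0.077 = 267268.83541
P_0 = D_1/(1+r)^1 + D_2/(1+r)^2 + D_3/(1+r)^3 + TV/(1+r)^3
    = 12065.39510 + 13479.05174 + 15058.34118 + 200256.38144 = 240859.16946

240859.17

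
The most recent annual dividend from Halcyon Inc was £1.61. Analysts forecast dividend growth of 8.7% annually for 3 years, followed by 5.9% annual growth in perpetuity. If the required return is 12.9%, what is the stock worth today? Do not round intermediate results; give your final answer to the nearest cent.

D_1 = 1.75007
D_2 = 1.90233
D_3 = 2.06783
Terminal value at year 3: TV = D_3×(1+g_2)/(r−g_2) = 2.18983/0.07 = 31.28329
P_0 = D_1/(1+r)^1 + D_2/(1+r)^2 + D_3/(1+r)^3 + TV/(1+r)^3
    = 1.55011 + 1.49244 + 1.43692 + 21.73855 = 26.21802

£26.22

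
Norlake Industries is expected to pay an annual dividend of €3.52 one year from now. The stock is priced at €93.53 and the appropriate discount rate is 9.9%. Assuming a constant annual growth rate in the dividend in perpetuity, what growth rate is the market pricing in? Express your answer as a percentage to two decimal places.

P = D₁/(r−g) ⇒ g = r − D₁/P = 0.099 − €3.52/€93.53 = 0.061365

6.14%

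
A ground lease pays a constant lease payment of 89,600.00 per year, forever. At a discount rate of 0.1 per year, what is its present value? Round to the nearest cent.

896000.00

Level perpetuity: PV = C / r = 89,600.00 / 0.1 = 896,000.00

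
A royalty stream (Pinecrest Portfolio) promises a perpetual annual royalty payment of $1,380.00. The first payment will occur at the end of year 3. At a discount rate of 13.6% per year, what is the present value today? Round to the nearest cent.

$7862.91

Value at end of year 2: C / r = $1,380.00 / 0.136 = $10,147.0588
Discount to today: PV = $10,147.0588 / (1 + 0.136)^2 = $10,147.0588 / 1.290496 = $7,862.91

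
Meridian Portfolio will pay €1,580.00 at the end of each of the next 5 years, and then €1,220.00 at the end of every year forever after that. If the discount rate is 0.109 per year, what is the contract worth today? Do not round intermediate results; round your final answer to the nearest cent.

€12526.54

PV of 5-year annuity: €1,580.00 × [1 − (1+0.109)^−5] / 0.109 = 5854.23669
Perpetuity value at year 5: €1,220.00 / 0.109 = 11192.66055
PV of perpetuity: 11192.66055 / (1+0.109)^5 = 6672.30057
Total PV = 5854.23669 + 6672.30057 = 12526.53727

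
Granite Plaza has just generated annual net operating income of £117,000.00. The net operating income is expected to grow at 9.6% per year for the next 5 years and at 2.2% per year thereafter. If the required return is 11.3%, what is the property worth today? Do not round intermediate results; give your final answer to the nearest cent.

D_1 = 128232.00000
D_2 = 140542.27200
D_3 = 154034.33011
D_4 = 168821.62580
D_5 = 185028.50188
Terminal value at year 5: TV = D_5×(1+g_2)/(r−g_2) = 189099.12892/0.091 = 2078012.40573
P_0 = D_1/(1+r)^1 + D_2/(1+r)^2 + D_3/(1+r)^3 + D_4/(1+r)^4 + D_5/(1+r)^5 + TV/(1+r)^5
    = 115212.93801 + 113453.17166 + 111720.28404 + 110013.86461 + 108333.50908 + 1216668.64046 = 1775402.40785

£1775402.41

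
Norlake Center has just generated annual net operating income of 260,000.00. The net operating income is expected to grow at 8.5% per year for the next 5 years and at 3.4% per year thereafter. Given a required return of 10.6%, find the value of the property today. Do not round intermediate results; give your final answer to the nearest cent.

4620411.54

D_1 = 282100.00000
D_2 = 306078.50000
D_3 = 332095.17250
D_4 = 360323.26216
D_5 = 390950.73945
Terminal value at year 5: TV = D_5×(1+g_2)/(r−g_2) = 404243.06459/0.072 = 5614487.00816
P_0 = D_1/(1+r)^1 + D_2/(1+r)^2 + D_3/(1+r)^3 + D_4/(1+r)^4 + D_5/(1+r)^5 + TV/(1+r)^5
    = 255063.29114 + 250220.31726 + 245469.29857 + 240808.48911 + 236236.17602 + 3392613.97234 = 4620411.54444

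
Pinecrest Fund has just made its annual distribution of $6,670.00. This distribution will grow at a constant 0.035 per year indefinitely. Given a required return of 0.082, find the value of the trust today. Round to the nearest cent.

D₁ = D₀ × (1 + g) = $6,670.00 × 1.035 = $6,903.4500
Growing perpetuity: P = D₁ / (r − g) = $6,903.4500 / (0.082 − 0.035) = $146,881.91

$146881.91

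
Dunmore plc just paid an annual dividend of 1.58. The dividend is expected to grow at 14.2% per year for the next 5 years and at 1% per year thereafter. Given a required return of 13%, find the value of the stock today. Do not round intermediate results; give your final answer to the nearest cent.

D_1 = 1.80436
D_2 = 2.06058
D_3 = 2.35318
D_4 = 2.68733
D_5 = 3.06893
Terminal value at year 5: TV = D_5×(1+g_2)/(r−g_2) = 3.09962/0.12 = 25.83020
P_0 = D_1/(1+r)^1 + D_2/(1+r)^2 + D_3/(1+r)^3 + D_4/(1+r)^4 + D_5/(1+r)^5 + TV/(1+r)^5
    = 1.59678 + 1.61374 + 1.63087 + 1.64819 + 1.66569 + 14.01960 = 22.17487

22.17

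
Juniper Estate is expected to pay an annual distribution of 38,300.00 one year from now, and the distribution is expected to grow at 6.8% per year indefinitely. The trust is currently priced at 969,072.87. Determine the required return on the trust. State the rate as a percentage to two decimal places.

10.75%

P = D₁/(r − g) ⇒ r = D₁/P + g = 38,300.0000/969,072.87 + 0.068 = 0.039522 + 0.068 = 0.107522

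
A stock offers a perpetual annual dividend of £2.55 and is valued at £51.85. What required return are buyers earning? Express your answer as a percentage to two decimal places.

P = C/r ⇒ r = C/P = £2.55/£51.85 = 0.049180

4.92%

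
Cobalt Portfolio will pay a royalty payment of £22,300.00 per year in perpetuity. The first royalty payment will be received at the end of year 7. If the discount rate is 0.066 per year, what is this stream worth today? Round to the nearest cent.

Value at end of year 6: C / r = £22,300.00 / 0.066 = £337,878.7879
Discount to today: PV = £337,878.7879 / (1 + 0.066)^6 = £337,878.7879 / 1.467382 = £230,259.58

£230259.58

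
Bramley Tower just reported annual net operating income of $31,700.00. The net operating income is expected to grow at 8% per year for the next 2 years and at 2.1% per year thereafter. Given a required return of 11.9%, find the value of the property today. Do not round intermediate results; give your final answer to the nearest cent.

D_1 = 34236.00000
D_2 = 36974.88000
Terminal value at year 2: TV = D_2×(1+g_2)/(r−g_2) = 37751.35248/0.098 = 385217.88245
P_0 = D_1/(1+r)^1 + D_2/(1+r)^2 + TV/(1+r)^2
    = 30595.17426 + 29528.85452 + 307642.45369 = 367766.48246

$367766.48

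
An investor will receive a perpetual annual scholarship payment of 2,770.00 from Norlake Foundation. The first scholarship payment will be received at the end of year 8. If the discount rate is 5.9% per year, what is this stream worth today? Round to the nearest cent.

Value at end of year 7: C / r = 2,770.00 / 0.059 = 46,949.1525
Discount to today: PV = 46,949.1525 / (1 + 0.059)^7 = 46,949.1525 / 1.493729 = 31,430.84

31430.84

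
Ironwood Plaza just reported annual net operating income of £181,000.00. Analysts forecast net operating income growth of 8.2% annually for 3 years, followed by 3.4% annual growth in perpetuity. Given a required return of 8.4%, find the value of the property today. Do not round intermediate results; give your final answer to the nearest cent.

D_1 = 195842.00000
D_2 = 211901.04400
D_3 = 229276.92961
Terminal value at year 3: TV = D_3×(1+g_2)/(r−g_2) = 237072.34521/0.05 = 4741446.90429
P_0 = D_1/(1+r)^1 + D_2/(1+r)^2 + D_3/(1+r)^3 + TV/(1+r)^3
    = 180666.05166 + 180332.71946 + 180000.00227 + 3722400.04689 = 4263398.82028

£4263398.82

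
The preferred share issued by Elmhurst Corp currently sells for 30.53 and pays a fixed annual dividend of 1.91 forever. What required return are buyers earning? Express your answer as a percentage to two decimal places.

6.26%

P = C/r ⇒ r = C/P = 1.91/30.53 = 0.062561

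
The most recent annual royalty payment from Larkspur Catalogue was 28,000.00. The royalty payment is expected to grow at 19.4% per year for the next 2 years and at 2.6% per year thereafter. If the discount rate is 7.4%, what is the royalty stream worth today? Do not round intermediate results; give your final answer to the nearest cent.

805449.72

D_1 = 33432.00000
D_2 = 39917.80800
Terminal value at year 2: TV = D_2×(1+g_2)/(r−g_2) = 40955.67101/0.048 = 853243.14600
P_0 = D_1/(1+r)^1 + D_2/(1+r)^2 + TV/(1+r)^2
    = 31128.49162 + 34606.53538 + 739714.69367 = 805449.72067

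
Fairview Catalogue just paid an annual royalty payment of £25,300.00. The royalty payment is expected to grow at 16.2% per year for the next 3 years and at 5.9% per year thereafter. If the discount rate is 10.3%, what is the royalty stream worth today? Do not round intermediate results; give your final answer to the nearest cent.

D_1 = 29398.60000
D_2 = 34161.17320
D_3 = 39695.28326
Terminal value at year 3: TV = D_3×(1+g_2)/(r−g_2) = 42037.30497/0.044 = 955393.29479
P_0 = D_1/(1+r)^1 + D_2/(1+r)^2 + D_3/(1+r)^3 + TV/(1+r)^3
    = 26653.30916 + 28079.00747 + 29580.96707 + 711960.09386 = 796273.37756

£796273.38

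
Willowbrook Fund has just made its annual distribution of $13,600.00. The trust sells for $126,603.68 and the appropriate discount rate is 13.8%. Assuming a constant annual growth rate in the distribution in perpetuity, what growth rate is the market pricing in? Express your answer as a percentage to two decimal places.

P = D₀(1+g)/(r−g) ⇒ P(r−g) = D₀(1+g) ⇒ g(P+D₀) = P·r − D₀
g = (P·r − D₀)/(P + D₀) = ($126,603.68×0.138 − $13,600.00) / ($126,603.68 + $13,600.00) = 0.027612

2.76%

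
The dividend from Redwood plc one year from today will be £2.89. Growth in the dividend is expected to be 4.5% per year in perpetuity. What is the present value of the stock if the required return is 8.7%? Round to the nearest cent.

Growing perpetuity: P = D₁ / (r − g) = £2.8900 / (0.087 − 0.045) = £68.81

£68.81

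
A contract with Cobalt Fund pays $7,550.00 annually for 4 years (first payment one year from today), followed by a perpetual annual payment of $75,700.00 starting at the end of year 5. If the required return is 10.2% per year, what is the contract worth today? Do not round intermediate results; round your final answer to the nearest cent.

PV of 4-year annuity: $7,550.00 × [1 − (1+0.102)^−4] / 0.102 = 23829.23732
Perpetuity value at year 4: $75,700.00 / 0.102 = 742156.86275
PV of perpetuity: 742156.86275 / (1+0.102)^4 = 503233.25146
Total PV = 23829.23732 + 503233.25146 = 527062.48878

$527062.49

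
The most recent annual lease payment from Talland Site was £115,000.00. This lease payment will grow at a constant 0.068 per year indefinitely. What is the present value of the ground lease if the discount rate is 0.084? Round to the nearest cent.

D₁ = D₀ × (1 + g) = £115,000.00 × 1.068 = £122,820.0000
Growing perpetuity: P = D₁ / (r − g) = £122,820.0000 / (0.084 − 0.068) = £7,676,250.00

£7676250.00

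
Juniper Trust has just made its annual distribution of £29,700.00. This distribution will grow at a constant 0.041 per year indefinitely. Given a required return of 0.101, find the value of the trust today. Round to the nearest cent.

D₁ = D₀ × (1 + g) = £29,700.00 × 1.041 = £30,917.7000
Growing perpetuity: P = D₁ / (r − g) = £30,917.7000 / (0.101 − 0.041) = £515,295.00

£515295.00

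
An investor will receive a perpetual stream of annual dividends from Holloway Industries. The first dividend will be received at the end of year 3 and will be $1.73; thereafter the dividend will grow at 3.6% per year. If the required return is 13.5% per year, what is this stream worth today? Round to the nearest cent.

$13.56

Value at end of year 2: C₁ / (r − g) = $1.73 / (0.135 − 0.036) = $17.4747
Discount to today: PV = $17.4747 / (1 + 0.135)^2 = $17.4747 / 1.288225 = $13.56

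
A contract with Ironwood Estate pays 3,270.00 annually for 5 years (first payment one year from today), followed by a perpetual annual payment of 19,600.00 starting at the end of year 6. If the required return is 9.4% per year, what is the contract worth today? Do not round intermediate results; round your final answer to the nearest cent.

PV of 5-year annuity: 3,270.00 × [1 − (1+0.094)^−5] / 0.094 = 12588.24028
Perpetuity value at year 5: 19,600.00 / 0.094 = 208510.63830
PV of perpetuity: 208510.63830 / (1+0.094)^5 = 133058.18888
Total PV = 12588.24028 + 133058.18888 = 145646.42917

145646.43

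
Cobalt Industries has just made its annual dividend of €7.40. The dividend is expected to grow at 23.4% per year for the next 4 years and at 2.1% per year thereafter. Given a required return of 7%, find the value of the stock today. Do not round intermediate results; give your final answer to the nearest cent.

€315.58

D_1 = 9.13160
D_2 = 11.26839
D_3 = 13.90520
D_4 = 17.15902
Terminal value at year 4: TV = D_4×(1+g_2)/(r−g_2) = 17.51935/0.049 = 357.53785
P_0 = D_1/(1+r)^1 + D_2/(1+r)^2 + D_3/(1+r)^3 + D_4/(1+r)^4 + TV/(1+r)^4
    = 8.53421 + 9.84225 + 11.35078 + 13.09053 + 272.76391 = 315.58168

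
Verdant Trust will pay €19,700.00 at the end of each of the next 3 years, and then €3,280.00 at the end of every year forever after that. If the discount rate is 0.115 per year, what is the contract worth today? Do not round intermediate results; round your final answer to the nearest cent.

PV of 3-year annuity: €19,700.00 × [1 − (1+0.115)^−3] / 0.115 = 47725.60191
Perpetuity value at year 3: €3,280.00 / 0.115 = 28521.73913
PV of perpetuity: 28521.73913 / (1+0.115)^3 = 20575.54754
Total PV = 47725.60191 + 20575.54754 = 68301.14945

€68301.15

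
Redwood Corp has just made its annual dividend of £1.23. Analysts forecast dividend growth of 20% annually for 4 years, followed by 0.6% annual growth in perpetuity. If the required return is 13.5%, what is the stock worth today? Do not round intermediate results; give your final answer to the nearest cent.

£17.65

D_1 = 1.47600
D_2 = 1.77120
D_3 = 2.12544
D_4 = 2.55053
Terminal value at year 4: TV = D_4×(1+g_2)/(r−g_2) = 2.56583/0.129 = 19.89016
P_0 = D_1/(1+r)^1 + D_2/(1+r)^2 + D_3/(1+r)^3 + D_4/(1+r)^4 + TV/(1+r)^4
    = 1.30044 + 1.37492 + 1.45365 + 1.53690 + 11.98547 = 17.65138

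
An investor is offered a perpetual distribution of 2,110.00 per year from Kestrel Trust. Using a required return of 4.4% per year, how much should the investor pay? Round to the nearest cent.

47954.55

Level perpetuity: PV = C / r = 2,110.00 / 0.044 = 47,954.55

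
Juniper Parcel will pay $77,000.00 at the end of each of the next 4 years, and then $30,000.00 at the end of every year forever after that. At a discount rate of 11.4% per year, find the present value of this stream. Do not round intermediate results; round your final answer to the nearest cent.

PV of 4-year annuity: $77,000.00 × [1 − (1+0.114)^−4] / 0.114 = 236862.34585
Perpetuity value at year 4: $30,000.00 / 0.114 = 263157.89474
PV of perpetuity: 263157.89474 / (1+0.114)^4 = 170873.86389
Total PV = 236862.34585 + 170873.86389 = 407736.20973

$407736.21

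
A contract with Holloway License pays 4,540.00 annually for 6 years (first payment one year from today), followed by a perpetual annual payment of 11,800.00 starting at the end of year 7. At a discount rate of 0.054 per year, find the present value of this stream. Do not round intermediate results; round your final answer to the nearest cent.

182135.72

PV of 6-year annuity: 4,540.00 × [1 − (1+0.054)^−6] / 0.054 = 22751.77516
Perpetuity value at year 6: 11,800.00 / 0.054 = 218518.51852
PV of perpetuity: 218518.51852 / (1+0.054)^6 = 159383.94872
Total PV = 22751.77516 + 159383.94872 = 182135.72388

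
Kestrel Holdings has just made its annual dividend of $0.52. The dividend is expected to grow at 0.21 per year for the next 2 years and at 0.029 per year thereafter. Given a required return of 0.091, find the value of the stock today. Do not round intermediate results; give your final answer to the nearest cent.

D_1 = 0.62920
D_2 = 0.76133
Terminal value at year 2: TV = D_2×(1+g_2)/(r−g_2) = 0.78341/0.062 = 12.63566
P_0 = D_1/(1+r)^1 + D_2/(1+r)^2 + TV/(1+r)^2
    = 0.57672 + 0.63962 + 10.61569 = 11.83203

$11.83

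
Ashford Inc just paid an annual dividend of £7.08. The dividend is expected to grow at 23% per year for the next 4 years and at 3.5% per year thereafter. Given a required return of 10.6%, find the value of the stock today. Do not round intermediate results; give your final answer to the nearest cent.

£195.07

D_1 = 8.70840
D_2 = 10.71133
D_3 = 13.17494
D_4 = 16.20517
Terminal value at year 4: TV = D_4×(1+g_2)/(r−g_2) = 16.77236/0.071 = 236.23036
P_0 = D_1/(1+r)^1 + D_2/(1+r)^2 + D_3/(1+r)^3 + D_4/(1+r)^4 + TV/(1+r)^4
    = 7.87378 + 8.75655 + 9.73830 + 10.83012 + 157.87567 = 195.07442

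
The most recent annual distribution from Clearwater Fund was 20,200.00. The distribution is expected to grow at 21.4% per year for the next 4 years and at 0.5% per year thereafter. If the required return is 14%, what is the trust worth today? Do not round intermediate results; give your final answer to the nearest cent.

D_1 = 24522.80000
D_2 = 29770.67920
D_3 = 36141.60455
D_4 = 43875.90792
Terminal value at year 4: TV = D_4×(1+g_2)/(r−g_2) = 44095.28746/0.135 = 326631.75898
P_0 = D_1/(1+r)^1 + D_2/(1+r)^2 + D_3/(1+r)^3 + D_4/(1+r)^4 + TV/(1+r)^4
    = 21511.22807 + 22907.57094 + 24394.55362 + 25978.05973 + 193392.22245 = 288183.63482

288183.63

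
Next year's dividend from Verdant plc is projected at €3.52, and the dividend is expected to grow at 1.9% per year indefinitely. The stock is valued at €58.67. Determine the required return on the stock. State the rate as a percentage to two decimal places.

7.90%

P = D₁/(r − g) ⇒ r = D₁/P + g = €3.5200/€58.67 + 0.019 = 0.059997 + 0.019 = 0.078997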